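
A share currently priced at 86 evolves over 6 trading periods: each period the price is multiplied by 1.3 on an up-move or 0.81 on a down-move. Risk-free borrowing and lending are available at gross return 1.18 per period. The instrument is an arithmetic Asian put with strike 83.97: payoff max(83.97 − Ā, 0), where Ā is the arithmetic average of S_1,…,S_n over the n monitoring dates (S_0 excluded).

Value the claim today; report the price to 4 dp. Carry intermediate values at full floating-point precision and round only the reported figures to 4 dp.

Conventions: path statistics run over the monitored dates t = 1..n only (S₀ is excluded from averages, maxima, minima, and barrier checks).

price = 0.2690

Under the martingale measure an up-move has probability p* = 0.7551; value the claim as the probability-weighted average of per-path payoffs, discounted 6 periods at R = 1.18.
Enumerate all 2^6 = 64 price paths (U = up ×1.3, D = down ×0.81); each path with k up-moves has probability p*^k·(1−p*)^(6−k).
DDDDDD: Ā=43.8473, payoff=40.1227, prob=0.000216
UDDDDD: Ā=70.3723, payoff=13.5977, prob=0.000665
DUDDDD: Ā=63.3489, payoff=20.6211, prob=0.000665
UUDDDD: Ā=101.6711, payoff=0.0000, prob=0.002051
DDUDDD: Ā=57.6600, payoff=26.3100, prob=0.000665
UDUDDD: Ā=92.5408, payoff=0.0000, prob=0.002051
DUUDDD: Ā=85.5175, payoff=0.0000, prob=0.002051
UUUDDD: Ā=137.2502, payoff=0.0000, prob=0.006324
DDDUDD: Ā=53.0520, payoff=30.9180, prob=0.000665
UDDUDD: Ā=85.1452, payoff=0.0000, prob=0.002051
DUDUDD: Ā=78.1219, payoff=5.8481, prob=0.002051
UUDUDD: Ā=125.3808, payoff=0.0000, prob=0.006324
DDUUDD: Ā=72.4330, payoff=11.5370, prob=0.002051
UDUUDD: Ā=116.2505, payoff=0.0000, prob=0.006324
DUUUDD: Ā=109.2271, payoff=0.0000, prob=0.006324
UUUUDD: Ā=175.3028, payoff=0.0000, prob=0.019498
DDDDUD: Ā=49.3195, payoff=34.6505, prob=0.000665
UDDDUD: Ā=79.1548, payoff=4.8152, prob=0.002051
DUDDUD: Ā=72.1315, payoff=11.8385, prob=0.002051
UUDDUD: Ā=115.7666, payoff=0.0000, prob=0.006324
DDUDUD: Ā=66.4426, payoff=17.5274, prob=0.002051
UDUDUD: Ā=106.6362, payoff=0.0000, prob=0.006324
DUUDUD: Ā=99.6129, payoff=0.0000, prob=0.006324
UUUDUD: Ā=159.8725, payoff=0.0000, prob=0.019498
DDDUUD: Ā=61.8346, payoff=22.1354, prob=0.002051
UDDUUD: Ā=99.2407, payoff=0.0000, prob=0.006324
DUDUUD: Ā=92.2173, payoff=0.0000, prob=0.006324
UUDUUD: Ā=148.0031, payoff=0.0000, prob=0.019498
DDUUUD: Ā=86.5284, payoff=0.0000, prob=0.006324
UDUUUD: Ā=138.8728, payoff=0.0000, prob=0.019498
DUUUUD: Ā=131.8494, payoff=0.0000, prob=0.019498
UUUUUD: Ā=211.6102, payoff=0.0000, prob=0.060119
DDDDDU: Ā=46.2962, payoff=37.6738, prob=0.000665
UDDDDU: Ā=74.3026, payoff=9.6674, prob=0.002051
DUDDDU: Ā=67.2792, payoff=16.6908, prob=0.002051
UUDDDU: Ā=107.9790, payoff=0.0000, prob=0.006324
DDUDDU: Ā=61.5903, payoff=22.3797, prob=0.002051
UDUDDU: Ā=98.8487, payoff=0.0000, prob=0.006324
DUUDDU: Ā=91.8254, payoff=0.0000, prob=0.006324
UUUDDU: Ā=147.3740, payoff=0.0000, prob=0.019498
DDDUDU: Ā=56.9823, payoff=26.9877, prob=0.002051
UDDUDU: Ā=91.4531, payoff=0.0000, prob=0.006324
DUDUDU: Ā=84.4298, payoff=0.0000, prob=0.006324
UUDUDU: Ā=135.5046, payoff=0.0000, prob=0.019498
DDUUDU: Ā=78.7409, payoff=5.2291, prob=0.006324
UDUUDU: Ā=126.3743, payoff=0.0000, prob=0.019498
DUUUDU: Ā=119.3509, payoff=0.0000, prob=0.019498
UUUUDU: Ā=191.5509, payoff=0.0000, prob=0.060119
DDDDUU: Ā=53.2498, payoff=30.7202, prob=0.002051
UDDDUU: Ā=85.4627, payoff=0.0000, prob=0.006324
DUDDUU: Ā=78.4394, payoff=5.5306, prob=0.006324
UUDDUU: Ā=125.8904, payoff=0.0000, prob=0.019498
DDUDUU: Ā=72.7505, payoff=11.2195, prob=0.006324
UDUDUU: Ā=116.7600, payoff=0.0000, prob=0.019498
DUUDUU: Ā=109.7367, payoff=0.0000, prob=0.019498
UUUDUU: Ā=176.1206, payoff=0.0000, prob=0.060119
DDDUUU: Ā=68.1425, payoff=15.8275, prob=0.006324
UDDUUU: Ā=109.3645, payoff=0.0000, prob=0.019498
DUDUUU: Ā=102.3411, payoff=0.0000, prob=0.019498
UUDUUU: Ā=164.2512, payoff=0.0000, prob=0.060119
DDUUUU: Ā=96.6522, payoff=0.0000, prob=0.019498
UDUUUU: Ā=155.1208, payoff=0.0000, prob=0.060119
DUUUUU: Ā=148.0975, payoff=0.0000, prob=0.060119
UUUUUU: Ā=237.6874, payoff=0.0000, prob=0.185368
Price = Σ prob·payoff / R^6 = 0.726141 / 2.699554 = 0.2690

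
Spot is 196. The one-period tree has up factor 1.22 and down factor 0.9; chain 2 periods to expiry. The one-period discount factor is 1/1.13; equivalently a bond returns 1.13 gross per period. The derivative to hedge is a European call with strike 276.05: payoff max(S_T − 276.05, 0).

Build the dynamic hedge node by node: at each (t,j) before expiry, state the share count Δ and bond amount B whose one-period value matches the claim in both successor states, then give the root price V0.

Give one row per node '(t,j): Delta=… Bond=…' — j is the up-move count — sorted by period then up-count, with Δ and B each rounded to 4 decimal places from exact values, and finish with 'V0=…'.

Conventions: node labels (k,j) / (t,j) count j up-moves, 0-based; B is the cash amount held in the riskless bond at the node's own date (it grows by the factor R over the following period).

The replicating-portfolio and risk-neutral prices coincide; use p* = (1.13−0.9)/(1.22−0.9) = 0.7187 for the latter.
Expiry values: V(2,0)=0.0000, V(2,1)=0.0000, V(2,2)=15.6764
(1,0): S=176.4000. Δ = (V_up−V_dn)/(S_up−S_dn) = (0.0000−0.0000)/(215.2080−158.7600) = 0.0000. V = [p*·0.0000 + (1−p*)·0.0000]/1.13 = 0.0000. B = V − Δ·S = 0.0000.
(1,1): S=239.1200. Δ = (V_up−V_dn)/(S_up−S_dn) = (15.6764−0.0000)/(291.7264−215.2080) = 0.2049. V = [p*·15.6764 + (1−p*)·0.0000]/1.13 = 9.9712. B = V − Δ·S = -39.0176.
(0,0): S=196.0000. Δ = (V_up−V_dn)/(S_up−S_dn) = (9.9712−0.0000)/(239.1200−176.4000) = 0.1590. V = [p*·9.9712 + (1−p*)·0.0000]/1.13 = 6.3423. B = V − Δ·S = -24.8176.
Verification: the root portfolio costs Δ(0,0)·S0 + B(0,0) = 6.3423, matching V0.

(0,0): Delta=0.1590 Bond=-24.8176
(1,0): Delta=0.0000 Bond=0.0000
(1,1): Delta=0.2049 Bond=-39.0176
V0=6.3423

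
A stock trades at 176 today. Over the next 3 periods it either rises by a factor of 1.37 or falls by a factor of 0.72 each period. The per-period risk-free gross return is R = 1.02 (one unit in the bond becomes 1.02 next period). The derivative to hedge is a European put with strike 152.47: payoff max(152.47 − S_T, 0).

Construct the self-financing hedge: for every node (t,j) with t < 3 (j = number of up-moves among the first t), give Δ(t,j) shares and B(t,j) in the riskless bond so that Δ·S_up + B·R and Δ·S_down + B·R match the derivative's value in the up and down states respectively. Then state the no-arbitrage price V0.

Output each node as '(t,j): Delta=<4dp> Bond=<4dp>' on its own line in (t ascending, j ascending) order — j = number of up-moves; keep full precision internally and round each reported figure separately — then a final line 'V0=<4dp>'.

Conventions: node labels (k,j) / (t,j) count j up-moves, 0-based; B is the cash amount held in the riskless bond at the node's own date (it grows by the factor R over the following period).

(0,0): Delta=-0.2592 Bond=68.7789
(1,0): Delta=-0.5310 Bond=104.5990
(1,1): Delta=-0.0925 Bond=29.9691
(2,0): Delta=-1.0000 Bond=149.4804
(2,1): Delta=-0.2435 Bond=56.7701
(2,2): Delta=0.0000 Bond=0.0000
V0=23.1598

Since d<R<u, set p* = (R−d)/(u−d) = 0.4615; price each node as the discounted p*-expectation of its children.
Expiry values: V(3,0)=86.7784, V(3,1)=27.4734, V(3,2)=0.0000, V(3,3)=0.0000
  t=2,j=0: stock 91.2384 → up 124.9966 (V=27.4734), down 65.6916 (V=86.7784). Price 58.2420; hedge Δ=-1.0000, bond B=149.4804.
  t=2,j=1: stock 173.6064 → up 237.8408 (V=0.0000), down 124.9966 (V=27.4734). Price 14.5033; hedge Δ=-0.2435, bond B=56.7701.
  t=2,j=2: stock 330.3344 → up 452.5581 (V=0.0000), down 237.8408 (V=0.0000). Price 0.0000; hedge Δ=0.0000, bond B=0.0000.
  t=1,j=0: stock 126.7200 → up 173.6064 (V=14.5033), down 91.2384 (V=58.2420). Price 37.3087; hedge Δ=-0.5310, bond B=104.5990.
  t=1,j=1: stock 241.1200 → up 330.3344 (V=0.0000), down 173.6064 (V=14.5033). Price 7.6563; hedge Δ=-0.0925, bond B=29.9691.
  t=0,j=0: stock 176.0000 → up 241.1200 (V=7.6563), down 126.7200 (V=37.3087). Price 23.1598; hedge Δ=-0.2592, bond B=68.7789.
Verification: the root portfolio costs Δ(0,0)·S0 + B(0,0) = 23.1598, matching V0.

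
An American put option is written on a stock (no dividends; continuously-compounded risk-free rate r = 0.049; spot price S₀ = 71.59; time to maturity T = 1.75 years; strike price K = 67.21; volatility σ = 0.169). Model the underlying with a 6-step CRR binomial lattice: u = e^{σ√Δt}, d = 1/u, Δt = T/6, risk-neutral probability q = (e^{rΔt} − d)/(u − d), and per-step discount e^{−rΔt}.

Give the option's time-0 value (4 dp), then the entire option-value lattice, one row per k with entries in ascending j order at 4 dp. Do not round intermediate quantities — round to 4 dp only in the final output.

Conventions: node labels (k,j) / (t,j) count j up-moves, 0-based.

Δt=0.29167  u=1.09557  d=0.91277  q=0.55594  discount=0.98581
step 6 (expiry): payoffs max(K−S,0) = 25.8079 17.5165 7.5647 0.0000 0.0000 0.0000 0.0000
k=5: (k=5,j=0): S=45.3588, K−S=21.8512, hold=20.8975 ⇒ V=21.8512 exercise | (k=5,j=1): S=54.4424, K−S=12.7676, hold=11.8138 ⇒ V=12.7676 exercise | (k=5,j=2): S=65.3453, K−S=1.8647, hold=3.3115 ⇒ V=3.3115 continue | (k=5,j=3): S=78.4315, K−S=0.0000, hold=0.0000 ⇒ V=0.0000 continue | (k=5,j=4): S=94.1385, K−S=0.0000, hold=0.0000 ⇒ V=0.0000 continue | (k=5,j=5): S=112.9909, K−S=0.0000, hold=0.0000 ⇒ V=0.0000 continue
k=4: (k=4,j=0): S=49.6935, K−S=17.5165, hold=16.5628 ⇒ V=17.5165 exercise | (k=4,j=1): S=59.6453, K−S=7.5647, hold=7.4039 ⇒ V=7.5647 exercise | (k=4,j=2): S=71.5900, K−S=0.0000, hold=1.4496 ⇒ V=1.4496 continue | (k=4,j=3): S=85.9268, K−S=0.0000, hold=0.0000 ⇒ V=0.0000 continue | (k=4,j=4): S=103.1348, K−S=0.0000, hold=0.0000 ⇒ V=0.0000 continue
k=3: (k=3,j=0): S=54.4424, K−S=12.7676, hold=11.8138 ⇒ V=12.7676 exercise | (k=3,j=1): S=65.3453, K−S=1.8647, hold=4.1060 ⇒ V=4.1060 continue | (k=3,j=2): S=78.4315, K−S=0.0000, hold=0.6346 ⇒ V=0.6346 continue | (k=3,j=3): S=94.1385, K−S=0.0000, hold=0.0000 ⇒ V=0.0000 continue
k=2: (k=2,j=0): S=59.6453, K−S=7.5647, hold=7.8394 ⇒ V=7.8394 continue | (k=2,j=1): S=71.5900, K−S=0.0000, hold=2.1452 ⇒ V=2.1452 continue | (k=2,j=2): S=85.9268, K−S=0.0000, hold=0.2778 ⇒ V=0.2778 continue
k=1: (k=1,j=0): S=65.3453, K−S=1.8647, hold=4.6074 ⇒ V=4.6074 continue | (k=1,j=1): S=78.4315, K−S=0.0000, hold=1.0913 ⇒ V=1.0913 continue
k=0: (k=0,j=0): S=71.5900, K−S=0.0000, hold=2.6150 ⇒ V=2.6150 continue

price = 2.6150
tree:
2.6150
4.6074 1.0913
7.8394 2.1452 0.2778
12.7676 4.1060 0.6346 0.0000
17.5165 7.5647 1.4496 0.0000 0.0000
21.8512 12.7676 3.3115 0.0000 0.0000 0.0000
25.8079 17.5165 7.5647 0.0000 0.0000 0.0000 0.0000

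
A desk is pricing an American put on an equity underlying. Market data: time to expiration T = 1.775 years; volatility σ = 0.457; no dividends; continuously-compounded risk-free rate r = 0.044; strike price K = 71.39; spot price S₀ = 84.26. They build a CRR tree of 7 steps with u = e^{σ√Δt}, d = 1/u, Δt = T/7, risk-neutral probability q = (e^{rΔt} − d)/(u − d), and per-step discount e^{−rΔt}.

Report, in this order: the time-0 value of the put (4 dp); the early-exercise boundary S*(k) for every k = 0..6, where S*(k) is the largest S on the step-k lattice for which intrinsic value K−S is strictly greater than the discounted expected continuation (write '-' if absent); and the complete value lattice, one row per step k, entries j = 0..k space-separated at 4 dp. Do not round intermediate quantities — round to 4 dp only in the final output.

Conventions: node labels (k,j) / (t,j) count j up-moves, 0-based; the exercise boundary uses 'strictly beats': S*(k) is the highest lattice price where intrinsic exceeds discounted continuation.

price = 10.7559
boundary = - - - - 33.5622 42.2468 53.1785
tree:
10.7559
15.5129 5.5825
21.7176 8.8008 2.0419
29.3142 13.5653 3.5719 0.3438
37.8278 20.2974 6.2041 0.6522 0.0000
44.7270 29.1432 10.6845 1.2371 0.0000 0.0000
50.2081 37.8278 18.2115 2.3466 0.0000 0.0000 0.0000
54.5624 44.7270 29.1432 4.4511 0.0000 0.0000 0.0000 0.0000

Δt=0.25357  u=1.25876  d=0.79443  q=0.46688  discount=0.98890
step 7 (expiry): payoffs max(K−S,0) = 54.5624 44.7270 29.1432 4.4511 0.0000 0.0000 0.0000 0.0000
step 6: (k=6,j=0): S=21.1819, K−S=50.2081, hold=49.4160 ⇒ V=50.2081 exercise | (k=6,j=1): S=33.5622, K−S=37.8278, hold=37.0357 ⇒ V=37.8278 exercise | (k=6,j=2): S=53.1785, K−S=18.2115, hold=17.4194 ⇒ V=18.2115 exercise | (k=6,j=3): S=84.2600, K−S=0.0000, hold=2.3466 ⇒ V=2.3466 continue | (k=6,j=4): S=133.5078, K−S=0.0000, hold=0.0000 ⇒ V=0.0000 continue | (k=6,j=5): S=211.5397, K−S=0.0000, hold=0.0000 ⇒ V=0.0000 continue | (k=6,j=6): S=335.1792, K−S=0.0000, hold=0.0000 ⇒ V=0.0000 continue  boundary S*=53.1785
step 5: (k=5,j=0): S=26.6630, K−S=44.7270, hold=43.9350 ⇒ V=44.7270 exercise | (k=5,j=1): S=42.2468, K−S=29.1432, hold=28.3511 ⇒ V=29.1432 exercise | (k=5,j=2): S=66.9389, K−S=4.4511, hold=10.6845 ⇒ V=10.6845 continue | (k=5,j=3): S=106.0630, K−S=0.0000, hold=1.2371 ⇒ V=1.2371 continue | (k=5,j=4): S=168.0542, K−S=0.0000, hold=0.0000 ⇒ V=0.0000 continue | (k=5,j=5): S=266.2775, K−S=0.0000, hold=0.0000 ⇒ V=0.0000 continue  boundary S*=42.2468
step 4: (k=4,j=0): S=33.5622, K−S=37.8278, hold=37.0357 ⇒ V=37.8278 exercise | (k=4,j=1): S=53.1785, K−S=18.2115, hold=20.2974 ⇒ V=20.2974 continue | (k=4,j=2): S=84.2600, K−S=0.0000, hold=6.2041 ⇒ V=6.2041 continue | (k=4,j=3): S=133.5078, K−S=0.0000, hold=0.6522 ⇒ V=0.6522 continue | (k=4,j=4): S=211.5397, K−S=0.0000, hold=0.0000 ⇒ V=0.0000 continue  boundary S*=33.5622
step 3: (k=3,j=0): S=42.2468, K−S=29.1432, hold=29.3142 ⇒ V=29.3142 continue | (k=3,j=1): S=66.9389, K−S=4.4511, hold=13.5653 ⇒ V=13.5653 continue | (k=3,j=2): S=106.0630, K−S=0.0000, hold=3.5719 ⇒ V=3.5719 continue | (k=3,j=3): S=168.0542, K−S=0.0000, hold=0.3438 ⇒ V=0.3438 continue  boundary S*=-
step 2: (k=2,j=0): S=53.1785, K−S=18.2115, hold=21.7176 ⇒ V=21.7176 continue | (k=2,j=1): S=84.2600, K−S=0.0000, hold=8.8008 ⇒ V=8.8008 continue | (k=2,j=2): S=133.5078, K−S=0.0000, hold=2.0419 ⇒ V=2.0419 continue  boundary S*=-
step 1: (k=1,j=0): S=66.9389, K−S=4.4511, hold=15.5129 ⇒ V=15.5129 continue | (k=1,j=1): S=106.0630, K−S=0.0000, hold=5.5825 ⇒ V=5.5825 continue  boundary S*=-
step 0: (k=0,j=0): S=84.2600, K−S=0.0000, hold=10.7559 ⇒ V=10.7559 continue  boundary S*=-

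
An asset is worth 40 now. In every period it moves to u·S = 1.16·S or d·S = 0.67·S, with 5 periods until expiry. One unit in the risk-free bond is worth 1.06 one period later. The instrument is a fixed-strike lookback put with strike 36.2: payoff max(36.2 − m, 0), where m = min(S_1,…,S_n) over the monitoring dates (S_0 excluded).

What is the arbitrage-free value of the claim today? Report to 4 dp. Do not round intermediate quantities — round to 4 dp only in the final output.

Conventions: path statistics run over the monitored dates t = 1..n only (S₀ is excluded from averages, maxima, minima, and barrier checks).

price = 3.7611

Set p* = 0.7959 (from d < R < u); the path-dependent value is the discounted p*-expectation over all price paths.
Enumerate all 2^5 = 32 price paths (U = up ×1.16, D = down ×0.67); each path with k up-moves has probability p*^k·(1−p*)^(5−k).
DDDDD: m=5.4005, payoff=30.7995, prob=0.000354
UDDDD: m=9.3501, payoff=26.8499, prob=0.001381
DUDDD: m=9.3501, payoff=26.8499, prob=0.001381
UUDDD: m=16.1883, payoff=20.0117, prob=0.005385
DDUDD: m=9.3501, payoff=26.8499, prob=0.001381
UDUDD: m=16.1883, payoff=20.0117, prob=0.005385
DUUDD: m=16.1883, payoff=20.0117, prob=0.005385
UUUDD: m=28.0274, payoff=8.1726, prob=0.021000
DDDUD: m=9.3501, payoff=26.8499, prob=0.001381
UDDUD: m=16.1883, payoff=20.0117, prob=0.005385
DUDUD: m=16.1883, payoff=20.0117, prob=0.005385
UUDUD: m=28.0274, payoff=8.1726, prob=0.021000
DDUUD: m=16.1883, payoff=20.0117, prob=0.005385
UDUUD: m=28.0274, payoff=8.1726, prob=0.021000
DUUUD: m=26.8000, payoff=9.4000, prob=0.021000
UUUUD: m=46.4000, payoff=0.0000, prob=0.081899
DDDDU: m=8.0604, payoff=28.1396, prob=0.001381
UDDDU: m=13.9554, payoff=22.2446, prob=0.005385
DUDDU: m=13.9554, payoff=22.2446, prob=0.005385
UUDDU: m=24.1616, payoff=12.0384, prob=0.021000
DDUDU: m=13.9554, payoff=22.2446, prob=0.005385
UDUDU: m=24.1616, payoff=12.0384, prob=0.021000
DUUDU: m=24.1616, payoff=12.0384, prob=0.021000
UUUDU: m=41.8320, payoff=0.0000, prob=0.081899
DDDUU: m=12.0305, payoff=24.1695, prob=0.005385
UDDUU: m=20.8290, payoff=15.3710, prob=0.021000
DUDUU: m=20.8290, payoff=15.3710, prob=0.021000
UUDUU: m=36.0621, payoff=0.1379, prob=0.081899
DDUUU: m=17.9560, payoff=18.2440, prob=0.021000
UDUUU: m=31.0880, payoff=5.1120, prob=0.081899
DUUUU: m=26.8000, payoff=9.4000, prob=0.081899
UUUUU: m=46.4000, payoff=0.0000, prob=0.319406
Price = Σ prob·payoff / R^5 = 5.033209 / 1.338226 = 3.7611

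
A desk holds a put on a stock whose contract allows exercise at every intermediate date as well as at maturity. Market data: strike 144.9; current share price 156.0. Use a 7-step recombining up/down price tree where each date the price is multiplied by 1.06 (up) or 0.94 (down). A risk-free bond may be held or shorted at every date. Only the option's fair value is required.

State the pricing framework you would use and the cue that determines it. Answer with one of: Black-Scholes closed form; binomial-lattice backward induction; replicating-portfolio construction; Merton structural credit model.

framework: binomial-lattice backward induction

Key observation: with exercise allowed before expiry on a discrete up/down model (7 steps from spot 156), the strike-144.9 put's value must be rolled back through the tree testing early exercise at each node.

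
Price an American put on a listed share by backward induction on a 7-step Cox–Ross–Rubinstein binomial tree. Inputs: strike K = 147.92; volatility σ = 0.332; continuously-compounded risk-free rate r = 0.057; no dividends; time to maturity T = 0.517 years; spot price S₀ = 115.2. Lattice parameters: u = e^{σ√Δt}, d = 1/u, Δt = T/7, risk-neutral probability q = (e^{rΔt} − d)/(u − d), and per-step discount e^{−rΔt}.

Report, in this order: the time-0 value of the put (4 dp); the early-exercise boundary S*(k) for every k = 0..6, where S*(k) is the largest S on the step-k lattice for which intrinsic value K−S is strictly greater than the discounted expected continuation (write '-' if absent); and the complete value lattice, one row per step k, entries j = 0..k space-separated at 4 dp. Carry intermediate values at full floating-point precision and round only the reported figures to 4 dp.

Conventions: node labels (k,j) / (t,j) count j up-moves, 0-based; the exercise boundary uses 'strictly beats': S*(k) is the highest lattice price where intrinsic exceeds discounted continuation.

price = 33.1646
boundary = - 105.2610 115.2000 105.2610 115.2000 126.0774 115.2000
tree:
33.1646
42.6590 23.9802
51.7405 32.7200 15.4706
60.0384 42.6590 23.0222 8.0735
67.6205 51.7405 32.7200 13.5496 2.6830
74.5484 60.0384 42.6590 21.8426 5.3974 0.0000
80.8786 67.6205 51.7405 32.7200 10.8579 0.0000 0.0000
86.6626 74.5484 60.0384 42.6590 21.8426 0.0000 0.0000 0.0000

params: Δt=0.07386 u=1.09442 d=0.91372 q=0.50081 e^(-rΔt)=0.99580
t_7 payoffs: 86.6626 74.5484 60.0384 42.6590 21.8426 0.0000 0.0000 0.0000
t_6: node(6,0) S=67.0414 payoff=80.8786 vs cont=80.2572 → 80.8786 [stop]  node(6,1) S=80.2995 payoff=67.6205 vs cont=66.9991 → 67.6205 [stop]  node(6,2) S=96.1795 payoff=51.7405 vs cont=51.1190 → 51.7405 [stop]  node(6,3) S=115.2000 payoff=32.7200 vs cont=32.0986 → 32.7200 [stop]  node(6,4) S=137.9819 payoff=9.9381 vs cont=10.8579 → 10.8579 [wait]  node(6,5) S=165.2692 payoff=0.0000 vs cont=0.0000 → 0.0000 [wait]  node(6,6) S=197.9529 payoff=0.0000 vs cont=0.0000 → 0.0000 [wait]  ⇒ S*(6)=115.2000
t_5: node(5,0) S=73.3716 payoff=74.5484 vs cont=73.9270 → 74.5484 [stop]  node(5,1) S=87.8816 payoff=60.0384 vs cont=59.4170 → 60.0384 [stop]  node(5,2) S=105.2610 payoff=42.6590 vs cont=42.0376 → 42.6590 [stop]  node(5,3) S=126.0774 payoff=21.8426 vs cont=21.6799 → 21.8426 [stop]  node(5,4) S=151.0105 payoff=0.0000 vs cont=5.3974 → 5.3974 [wait]  node(5,5) S=180.8743 payoff=0.0000 vs cont=0.0000 → 0.0000 [wait]  ⇒ S*(5)=126.0774
t_4: node(4,0) S=80.2995 payoff=67.6205 vs cont=66.9991 → 67.6205 [stop]  node(4,1) S=96.1795 payoff=51.7405 vs cont=51.1190 → 51.7405 [stop]  node(4,2) S=115.2000 payoff=32.7200 vs cont=32.0986 → 32.7200 [stop]  node(4,3) S=137.9819 payoff=9.9381 vs cont=13.5496 → 13.5496 [wait]  node(4,4) S=165.2692 payoff=0.0000 vs cont=2.6830 → 2.6830 [wait]  ⇒ S*(4)=115.2000
t_3: node(3,0) S=87.8816 payoff=60.0384 vs cont=59.4170 → 60.0384 [stop]  node(3,1) S=105.2610 payoff=42.6590 vs cont=42.0376 → 42.6590 [stop]  node(3,2) S=126.0774 payoff=21.8426 vs cont=23.0222 → 23.0222 [wait]  node(3,3) S=151.0105 payoff=0.0000 vs cont=8.0735 → 8.0735 [wait]  ⇒ S*(3)=105.2610
t_2: node(2,0) S=96.1795 payoff=51.7405 vs cont=51.1190 → 51.7405 [stop]  node(2,1) S=115.2000 payoff=32.7200 vs cont=32.6869 → 32.7200 [stop]  node(2,2) S=137.9819 payoff=9.9381 vs cont=15.4706 → 15.4706 [wait]  ⇒ S*(2)=115.2000
t_1: node(1,0) S=105.2610 payoff=42.6590 vs cont=42.0376 → 42.6590 [stop]  node(1,1) S=126.0774 payoff=21.8426 vs cont=23.9802 → 23.9802 [wait]  ⇒ S*(1)=105.2610
t_0: node(0,0) S=115.2000 payoff=32.7200 vs cont=33.1646 → 33.1646 [wait]  ⇒ S*(0)=-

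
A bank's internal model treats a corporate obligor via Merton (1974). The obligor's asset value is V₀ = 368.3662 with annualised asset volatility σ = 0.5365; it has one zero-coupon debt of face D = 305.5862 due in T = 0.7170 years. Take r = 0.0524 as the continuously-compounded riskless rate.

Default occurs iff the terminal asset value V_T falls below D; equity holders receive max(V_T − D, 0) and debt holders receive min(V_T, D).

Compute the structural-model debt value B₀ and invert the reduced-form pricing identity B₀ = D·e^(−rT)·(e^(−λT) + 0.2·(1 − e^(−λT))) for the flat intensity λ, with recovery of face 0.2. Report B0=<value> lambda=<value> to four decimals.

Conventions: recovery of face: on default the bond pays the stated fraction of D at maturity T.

B0=264.8417 lambda=0.1865

With assets at 368.3662 and a single debt payment of 305.5862 at 0.7170 years:
d₁ = [ln(V₀/D) + (r + σ²/2)T] / (σ√T)
   = [ln(368.3662/305.5862) + (0.0524 + 0.5·0.5365²)·0.7170] / (0.5365·√0.7170)
   = [0.186846 + 0.140759] / 0.454286 = 0.721141
d₂ = d₁ − σ√T = 0.721141 − 0.454286 = 0.266855
N(d₁) = 0.764589,  N(d₂) = 0.605210,  e^(−rT) = 0.963126
E₀ = V₀·N(d₁) − D·e^(−rT)·N(d₂)
   = 368.3662·0.764589 − 305.5862·0.963126·0.605210 = 103.524468
B₀ = V₀ − E₀ = 368.3662 − 103.524468 = 264.841732
e^(−λT) = (B₀·e^(rT)/D − 0.2)/(1 − 0.2) = (264.8417·1.038286/305.5862 − 0.2)/0.8 = 0.87481068
λ = −ln(0.87481068)/0.7170 = 0.186538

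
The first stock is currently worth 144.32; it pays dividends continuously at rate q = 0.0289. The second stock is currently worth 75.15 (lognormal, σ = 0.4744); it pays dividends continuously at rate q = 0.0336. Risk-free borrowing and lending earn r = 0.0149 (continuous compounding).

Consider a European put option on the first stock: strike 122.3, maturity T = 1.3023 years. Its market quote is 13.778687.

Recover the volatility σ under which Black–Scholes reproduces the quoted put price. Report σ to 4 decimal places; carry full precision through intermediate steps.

At σ = 0.3768 the Black–Scholes value reproduces the quote:
σ√T = 0.3768·√1.3023 = 0.429998
d₁ = (ln(S/K) + (r−q+σ²/2)T) / (σ√T) = (ln(144.32/122.3) + (0.0149−0.0289+0.3768²/2)·1.3023) / 0.429998 = (0.165556 + 0.074217) / 0.429998 = 0.557614
d₂ = d₁ − σ√T = 0.557614 − 0.429998 = 0.127616
e^{−rT} = 0.980783
e^{−qT} = 0.963063
N(−d₁) = 0.288554,  N(−d₂) = 0.449226
V = K·e^{−rT}·N(−d₂) − S·e^{−qT}·N(−d₁) = 53.884585 − 40.105898 = 13.778687 (the observed quote) — the price is monotone increasing in volatility, hence this σ is the only solution

sigma = 0.3768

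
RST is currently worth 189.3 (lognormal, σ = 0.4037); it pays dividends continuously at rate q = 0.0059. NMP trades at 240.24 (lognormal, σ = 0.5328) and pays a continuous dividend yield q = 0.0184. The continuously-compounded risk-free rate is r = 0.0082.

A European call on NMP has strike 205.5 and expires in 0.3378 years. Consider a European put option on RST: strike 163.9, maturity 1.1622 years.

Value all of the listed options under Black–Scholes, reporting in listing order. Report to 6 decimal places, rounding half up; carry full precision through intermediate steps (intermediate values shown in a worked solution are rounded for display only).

[NMP call K=205.5]
σ√T = 0.5328·√0.3378 = 0.309666
d₁ = (ln(S/K) + (r−q+σ²/2)T) / (σ√T) = (ln(240.24/205.5) + (0.0082−0.0184+0.5328²/2)·0.3378) / 0.309666 = (0.156192 + 0.044501) / 0.309666 = 0.648096
d₂ = d₁ − σ√T = 0.648096 − 0.309666 = 0.338429
e^{−rT} = 0.997234
e^{−qT} = 0.993804
N(d₁) = 0.741538,  N(d₂) = 0.632480
price = S·e^{−qT}·N(d₁) − K·e^{−rT}·N(d₂) = 177.043364 − 129.615152 = 47.428212
[RST put K=163.9]
σ√T = 0.4037·√1.1622 = 0.435210
d₁ = (ln(S/K) + (r−q+σ²/2)T) / (σ√T) = (ln(189.3/163.9) + (0.0082−0.0059+0.4037²/2)·1.1622) / 0.435210 = (0.144077 + 0.097377) / 0.435210 = 0.554798
d₂ = d₁ − σ√T = 0.554798 − 0.435210 = 0.119587
e^{−rT} = 0.990515
e^{−qT} = 0.993166
N(−d₁) = 0.289517,  N(−d₂) = 0.452405
price = K·e^{−rT}·N(−d₂) − S·e^{−qT}·N(−d₁) = 73.445899 − 54.430969 = 19.014930

price(NMP call K=205.5) = 47.428212
price(RST put K=163.9) = 19.014930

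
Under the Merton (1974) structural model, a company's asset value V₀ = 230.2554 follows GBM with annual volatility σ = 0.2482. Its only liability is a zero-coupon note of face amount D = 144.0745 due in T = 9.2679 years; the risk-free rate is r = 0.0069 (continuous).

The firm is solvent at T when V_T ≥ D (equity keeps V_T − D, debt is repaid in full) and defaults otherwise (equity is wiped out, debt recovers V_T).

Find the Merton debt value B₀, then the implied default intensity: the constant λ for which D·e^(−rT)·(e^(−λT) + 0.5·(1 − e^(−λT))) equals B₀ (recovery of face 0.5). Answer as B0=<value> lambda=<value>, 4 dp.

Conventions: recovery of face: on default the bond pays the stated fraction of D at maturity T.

Work the structural quantities from V₀ = 230.2554 against face 144.0745:
d₁ = [ln(V₀/D) + (r + σ²/2)T] / (σ√T)
   = [ln(230.2554/144.0745) + (0.0069 + 0.5·0.2482²)·9.2679] / (0.2482·√9.2679)
   = [0.468859 + 0.349415] / 0.755601 = 1.082944
d₂ = d₁ − σ√T = 1.082944 − 0.755601 = 0.327343
N(d₁) = 0.860583,  N(d₂) = 0.628296,  e^(−rT) = 0.938053
E₀ = V₀·N(d₁) − D·e^(−rT)·N(d₂)
   = 230.2554·0.860583 − 144.0745·0.938053·0.628296 = 113.240063
B₀ = V₀ − E₀ = 230.2554 − 113.240063 = 117.015337
e^(−λT) = (B₀·e^(rT)/D − 0.5)/(1 − 0.5) = (117.0153·1.066038/144.0745 − 0.5)/0.5 = 0.73164160
λ = −ln(0.73164160)/9.2679 = 0.033715

B0=117.0153 lambda=0.0337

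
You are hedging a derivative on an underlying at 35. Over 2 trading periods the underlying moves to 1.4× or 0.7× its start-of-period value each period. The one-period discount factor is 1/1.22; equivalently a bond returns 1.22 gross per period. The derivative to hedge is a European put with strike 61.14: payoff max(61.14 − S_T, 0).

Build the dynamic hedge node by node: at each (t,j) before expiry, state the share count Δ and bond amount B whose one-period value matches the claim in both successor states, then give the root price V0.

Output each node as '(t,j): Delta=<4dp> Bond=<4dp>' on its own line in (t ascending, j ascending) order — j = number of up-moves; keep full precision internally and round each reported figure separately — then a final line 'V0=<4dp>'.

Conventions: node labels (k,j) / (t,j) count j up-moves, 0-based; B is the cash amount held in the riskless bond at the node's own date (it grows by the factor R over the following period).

Risk-neutral probability p* = (R−d)/(u−d) = (1.22−0.7)/(1.4−0.7) = 0.7429.
Terminal payoffs: V(2,0)=43.9900, V(2,1)=26.8400, V(2,2)=0.0000
Node (1,0) S=24.5000: V=(p*·26.8400+(1−p*)·43.9900)/1.22=25.6148; Δ=(26.8400−43.9900)/(34.3000−17.1500)=-1.0000; B=V−Δ·S=50.1148
Node (1,1) S=49.0000: V=(p*·0.0000+(1−p*)·26.8400)/1.22=5.6571; Δ=(0.0000−26.8400)/(68.6000−34.3000)=-0.7825; B=V−Δ·S=44.0000
Node (0,0) S=35.0000: V=(p*·5.6571+(1−p*)·25.6148)/1.22=8.8435; Δ=(5.6571−25.6148)/(49.0000−24.5000)=-0.8146; B=V−Δ·S=37.3544
As a check, the time-0 holding Δ(0,0)·S0 + B(0,0) comes to 8.8435 — exactly V0.

(0,0): Delta=-0.8146 Bond=37.3544
(1,0): Delta=-1.0000 Bond=50.1148
(1,1): Delta=-0.7825 Bond=44.0000
V0=8.8435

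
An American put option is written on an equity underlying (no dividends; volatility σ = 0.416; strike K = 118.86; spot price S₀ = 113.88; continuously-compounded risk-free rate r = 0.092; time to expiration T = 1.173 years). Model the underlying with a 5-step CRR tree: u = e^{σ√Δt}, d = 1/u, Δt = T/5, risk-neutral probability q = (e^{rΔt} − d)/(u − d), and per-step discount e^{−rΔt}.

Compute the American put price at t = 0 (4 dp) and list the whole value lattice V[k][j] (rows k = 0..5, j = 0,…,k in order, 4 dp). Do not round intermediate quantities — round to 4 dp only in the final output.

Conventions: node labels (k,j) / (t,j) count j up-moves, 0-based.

Δt=0.23460  u=1.22323  d=0.81751  q=0.50357  discount=0.97865
step 5 (expiry): payoffs max(K−S,0) = 77.2772 56.6404 25.7619 0.0000 0.0000 0.0000
k=4: (k=4,j=0): S=50.8652, K−S=67.9948, hold=65.4570 ⇒ V=67.9948 exercise | (k=4,j=1): S=76.1086, K−S=42.7514, hold=40.2135 ⇒ V=42.7514 exercise | (k=4,j=2): S=113.8800, K−S=4.9800, hold=12.5159 ⇒ V=12.5159 continue | (k=4,j=3): S=170.3966, K−S=0.0000, hold=0.0000 ⇒ V=0.0000 continue | (k=4,j=4): S=254.9615, K−S=0.0000, hold=0.0000 ⇒ V=0.0000 continue
k=3: (k=3,j=0): S=62.2196, K−S=56.6404, hold=54.1025 ⇒ V=56.6404 exercise | (k=3,j=1): S=93.0981, K−S=25.7619, hold=26.9379 ⇒ V=26.9379 continue | (k=3,j=2): S=139.3010, K−S=0.0000, hold=6.0805 ⇒ V=6.0805 continue | (k=3,j=3): S=208.4336, K−S=0.0000, hold=0.0000 ⇒ V=0.0000 continue
k=2: (k=2,j=0): S=76.1086, K−S=42.7514, hold=40.7930 ⇒ V=42.7514 exercise | (k=2,j=1): S=113.8800, K−S=4.9800, hold=16.0838 ⇒ V=16.0838 continue | (k=2,j=2): S=170.3966, K−S=0.0000, hold=2.9541 ⇒ V=2.9541 continue
k=1: (k=1,j=0): S=93.0981, K−S=25.7619, hold=28.6962 ⇒ V=28.6962 continue | (k=1,j=1): S=139.3010, K−S=0.0000, hold=9.2698 ⇒ V=9.2698 continue
k=0: (k=0,j=0): S=113.8800, K−S=4.9800, hold=18.5097 ⇒ V=18.5097 continue

price = 18.5097
tree:
18.5097
28.6962 9.2698
42.7514 16.0838 2.9541
56.6404 26.9379 6.0805 0.0000
67.9948 42.7514 12.5159 0.0000 0.0000
77.2772 56.6404 25.7619 0.0000 0.0000 0.0000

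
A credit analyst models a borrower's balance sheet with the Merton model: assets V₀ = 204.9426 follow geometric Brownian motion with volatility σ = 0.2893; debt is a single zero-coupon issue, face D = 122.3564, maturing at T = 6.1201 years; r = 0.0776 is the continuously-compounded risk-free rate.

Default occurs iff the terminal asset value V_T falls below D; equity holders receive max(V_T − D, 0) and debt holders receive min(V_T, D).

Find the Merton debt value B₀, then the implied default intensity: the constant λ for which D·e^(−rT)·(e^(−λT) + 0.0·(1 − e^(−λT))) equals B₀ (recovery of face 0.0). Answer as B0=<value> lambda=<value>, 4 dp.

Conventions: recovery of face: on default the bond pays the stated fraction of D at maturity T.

With assets at 204.9426 and a single debt payment of 122.3564 at 6.1201 years:
d₁ = [ln(V₀/D) + (r + σ²/2)T] / (σ√T)
   = [ln(204.9426/122.3564) + (0.0776 + 0.5·0.2893²)·6.1201] / (0.2893·√6.1201)
   = [0.515792 + 0.731029] / 0.715695 = 1.742113
d₂ = d₁ − σ√T = 1.742113 − 0.715695 = 1.026419
N(d₁) = 0.959256,  N(d₂) = 0.847653,  e^(−rT) = 0.621935
E₀ = V₀·N(d₁) − D·e^(−rT)·N(d₂)
   = 204.9426·0.959256 − 122.3564·0.621935·0.847653 = 132.087901
B₀ = V₀ − E₀ = 204.9426 − 132.087901 = 72.854699
e^(−λT) = (B₀·e^(rT)/D − 0)/(1 − 0) = (72.8547·1.607885/122.3564 − 0)/1 = 0.95738345
λ = −ln(0.95738345)/6.1201 = 0.007116

B0=72.8547 lambda=0.0071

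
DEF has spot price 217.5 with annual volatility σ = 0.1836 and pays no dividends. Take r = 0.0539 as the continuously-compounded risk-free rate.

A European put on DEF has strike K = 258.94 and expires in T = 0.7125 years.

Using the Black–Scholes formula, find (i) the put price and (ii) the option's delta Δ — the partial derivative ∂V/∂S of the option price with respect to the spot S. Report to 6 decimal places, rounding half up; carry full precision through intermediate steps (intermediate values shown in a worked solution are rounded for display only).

σ√T = 0.1836·√0.7125 = 0.154976
d₁ = (ln(S/K) + (r+σ²/2)T) / (σ√T) = (ln(217.5/258.94) + (0.0539+0.1836²/2)·0.7125) / 0.154976 = (-0.174398 + 0.050413) / 0.154976 = -0.800026
d₂ = d₁ − σ√T = -0.800026 − 0.154976 = -0.955002
e^{−rT} = 0.962324
N(−d₁) = 0.788152,  N(−d₂) = 0.830212
Put price V = K·e^{−rT}·N(−d₂) − S·N(−d₁) = 206.875668 − 171.423064 = 35.452604
Δ = −N(−d₁) = -0.788152

price = 35.452604
Δ = -0.788152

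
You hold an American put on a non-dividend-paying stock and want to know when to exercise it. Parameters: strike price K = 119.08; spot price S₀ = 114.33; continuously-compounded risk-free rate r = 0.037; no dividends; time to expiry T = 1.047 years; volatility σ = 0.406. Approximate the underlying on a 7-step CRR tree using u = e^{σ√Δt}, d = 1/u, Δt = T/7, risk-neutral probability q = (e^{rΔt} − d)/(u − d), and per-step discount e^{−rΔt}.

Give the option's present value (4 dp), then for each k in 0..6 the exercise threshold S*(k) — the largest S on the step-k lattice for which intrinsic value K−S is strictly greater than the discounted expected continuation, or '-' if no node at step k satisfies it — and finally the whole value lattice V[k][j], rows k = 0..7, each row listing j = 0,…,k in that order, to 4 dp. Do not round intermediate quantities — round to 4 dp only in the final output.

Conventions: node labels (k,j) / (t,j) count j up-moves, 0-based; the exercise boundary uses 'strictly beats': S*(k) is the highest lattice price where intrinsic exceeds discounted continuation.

params: Δt=0.14957 u=1.17002 d=0.85469 q=0.47842 e^(-rΔt)=0.99448
t_7 payoffs: 80.9897 66.9366 47.6988 21.3635 0.0000 0.0000 0.0000 0.0000
t_6: node(6,0) S=44.5663 payoff=74.5137 vs cont=73.8565 → 74.5137 [stop]  node(6,1) S=61.0087 payoff=58.0713 vs cont=57.4142 → 58.0713 [stop]  node(6,2) S=83.5172 payoff=35.5628 vs cont=34.9056 → 35.5628 [stop]  node(6,3) S=114.3300 payoff=4.7500 vs cont=11.0812 → 11.0812 [wait]  node(6,4) S=156.5109 payoff=0.0000 vs cont=0.0000 → 0.0000 [wait]  node(6,5) S=214.2540 payoff=0.0000 vs cont=0.0000 → 0.0000 [wait]  node(6,6) S=293.3009 payoff=0.0000 vs cont=0.0000 → 0.0000 [wait]  ⇒ S*(6)=83.5172
t_5: node(5,0) S=52.1434 payoff=66.9366 vs cont=66.2794 → 66.9366 [stop]  node(5,1) S=71.3812 payoff=47.6988 vs cont=47.0417 → 47.6988 [stop]  node(5,2) S=97.7165 payoff=21.3635 vs cont=23.7186 → 23.7186 [wait]  node(5,3) S=133.7681 payoff=0.0000 vs cont=5.7478 → 5.7478 [wait]  node(5,4) S=183.1204 payoff=0.0000 vs cont=0.0000 → 0.0000 [wait]  node(5,5) S=250.6809 payoff=0.0000 vs cont=0.0000 → 0.0000 [wait]  ⇒ S*(5)=71.3812
t_4: node(4,0) S=61.0087 payoff=58.0713 vs cont=57.4142 → 58.0713 [stop]  node(4,1) S=83.5172 payoff=35.5628 vs cont=36.0261 → 36.0261 [wait]  node(4,2) S=114.3300 payoff=4.7500 vs cont=15.0374 → 15.0374 [wait]  node(4,3) S=156.5109 payoff=0.0000 vs cont=2.9813 → 2.9813 [wait]  node(4,4) S=214.2540 payoff=0.0000 vs cont=0.0000 → 0.0000 [wait]  ⇒ S*(4)=61.0087
t_3: node(3,0) S=71.3812 payoff=47.6988 vs cont=47.2621 → 47.6988 [stop]  node(3,1) S=97.7165 payoff=21.3635 vs cont=25.8412 → 25.8412 [wait]  node(3,2) S=133.7681 payoff=0.0000 vs cont=9.2183 → 9.2183 [wait]  node(3,3) S=183.1204 payoff=0.0000 vs cont=1.5464 → 1.5464 [wait]  ⇒ S*(3)=71.3812
t_2: node(2,0) S=83.5172 payoff=35.5628 vs cont=37.0361 → 37.0361 [wait]  node(2,1) S=114.3300 payoff=4.7500 vs cont=17.7897 → 17.7897 [wait]  node(2,2) S=156.5109 payoff=0.0000 vs cont=5.5173 → 5.5173 [wait]  ⇒ S*(2)=-
t_1: node(1,0) S=97.7165 payoff=21.3635 vs cont=27.6745 → 27.6745 [wait]  node(1,1) S=133.7681 payoff=0.0000 vs cont=11.8525 → 11.8525 [wait]  ⇒ S*(1)=-
t_0: node(0,0) S=114.3300 payoff=4.7500 vs cont=19.9939 → 19.9939 [wait]  ⇒ S*(0)=-

price = 19.9939
boundary = - - - 71.3812 61.0087 71.3812 83.5172
tree:
19.9939
27.6745 11.8525
37.0361 17.7897 5.5173
47.6988 25.8412 9.2183 1.5464
58.0713 36.0261 15.0374 2.9813 0.0000
66.9366 47.6988 23.7186 5.7478 0.0000 0.0000
74.5137 58.0713 35.5628 11.0812 0.0000 0.0000 0.0000
80.9897 66.9366 47.6988 21.3635 0.0000 0.0000 0.0000 0.0000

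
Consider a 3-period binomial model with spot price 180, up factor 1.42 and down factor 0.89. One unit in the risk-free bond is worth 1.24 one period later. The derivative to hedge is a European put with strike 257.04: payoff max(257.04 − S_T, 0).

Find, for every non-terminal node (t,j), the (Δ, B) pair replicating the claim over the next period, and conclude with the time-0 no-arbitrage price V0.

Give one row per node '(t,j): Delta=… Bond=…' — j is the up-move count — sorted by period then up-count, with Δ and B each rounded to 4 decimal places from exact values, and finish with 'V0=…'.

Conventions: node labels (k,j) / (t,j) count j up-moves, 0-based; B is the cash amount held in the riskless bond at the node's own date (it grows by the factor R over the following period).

(0,0): Delta=-0.2263 Bond=49.9527
(1,0): Delta=-0.5861 Bond=119.5788
(1,1): Delta=-0.1103 Bond=32.2993
(2,0): Delta=-1.0000 Bond=207.2903
(2,1): Delta=-0.4527 Bond=117.9284
(2,2): Delta=0.0000 Bond=0.0000
V0=9.2153

Since d<R<u, set p* = (R−d)/(u−d) = 0.6604; price each node as the discounted p*-expectation of its children.
At maturity the claim pays: V(3,0)=130.1456, V(3,1)=54.5792, V(3,2)=0.0000, V(3,3)=0.0000
Node (2,0) S=142.5780: V=(p*·54.5792+(1−p*)·130.1456)/1.24=64.7123; Δ=(54.5792−130.1456)/(202.4608−126.8944)=-1.0000; B=V−Δ·S=207.2903
Node (2,1) S=227.4840: V=(p*·0.0000+(1−p*)·54.5792)/1.24=14.9487; Δ=(0.0000−54.5792)/(323.0273−202.4608)=-0.4527; B=V−Δ·S=117.9284
Node (2,2) S=362.9520: V=(p*·0.0000+(1−p*)·0.0000)/1.24=0.0000; Δ=(0.0000−0.0000)/(515.3918−323.0273)=0.0000; B=V−Δ·S=0.0000
Node (1,0) S=160.2000: V=(p*·14.9487+(1−p*)·64.7123)/1.24=25.6851; Δ=(14.9487−64.7123)/(227.4840−142.5780)=-0.5861; B=V−Δ·S=119.5788
Node (1,1) S=255.6000: V=(p*·0.0000+(1−p*)·14.9487)/1.24=4.0943; Δ=(0.0000−14.9487)/(362.9520−227.4840)=-0.1103; B=V−Δ·S=32.2993
Node (0,0) S=180.0000: V=(p*·4.0943+(1−p*)·25.6851)/1.24=9.2153; Δ=(4.0943−25.6851)/(255.6000−160.2000)=-0.2263; B=V−Δ·S=49.9527
As a check, the time-0 holding Δ(0,0)·S0 + B(0,0) comes to 9.2153 — exactly V0.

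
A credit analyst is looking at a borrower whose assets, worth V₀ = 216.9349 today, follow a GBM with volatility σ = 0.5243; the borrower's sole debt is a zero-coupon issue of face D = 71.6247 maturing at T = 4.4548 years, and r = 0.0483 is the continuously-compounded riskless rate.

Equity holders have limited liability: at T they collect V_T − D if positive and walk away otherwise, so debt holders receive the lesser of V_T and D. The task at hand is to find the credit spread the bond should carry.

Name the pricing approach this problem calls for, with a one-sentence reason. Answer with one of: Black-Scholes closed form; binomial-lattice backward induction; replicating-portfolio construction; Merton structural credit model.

framework: Merton structural credit model

Key observation: a levered firm with one bullet debt due at 4.4548 years is the canonical structural-credit setup: equity is a call on the firm's assets struck at the face value.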